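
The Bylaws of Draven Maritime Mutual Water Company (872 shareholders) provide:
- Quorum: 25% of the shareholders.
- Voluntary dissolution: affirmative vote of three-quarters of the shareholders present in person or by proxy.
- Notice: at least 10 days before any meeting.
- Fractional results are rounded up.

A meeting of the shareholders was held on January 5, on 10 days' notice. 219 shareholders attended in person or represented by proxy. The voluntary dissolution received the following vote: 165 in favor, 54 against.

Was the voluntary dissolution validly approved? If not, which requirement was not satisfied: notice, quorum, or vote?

Valid — all requirements satisfied.

Notice: 10 days given; 10 required. Satisfied.
Quorum: 25% of 872 = 218; 219 present. Satisfied.
Vote: requires three-fourths of those present (219); 3/4 of 219 = 164.25, rounded up to 165, so 165 needed; 165 in favor. Satisfied.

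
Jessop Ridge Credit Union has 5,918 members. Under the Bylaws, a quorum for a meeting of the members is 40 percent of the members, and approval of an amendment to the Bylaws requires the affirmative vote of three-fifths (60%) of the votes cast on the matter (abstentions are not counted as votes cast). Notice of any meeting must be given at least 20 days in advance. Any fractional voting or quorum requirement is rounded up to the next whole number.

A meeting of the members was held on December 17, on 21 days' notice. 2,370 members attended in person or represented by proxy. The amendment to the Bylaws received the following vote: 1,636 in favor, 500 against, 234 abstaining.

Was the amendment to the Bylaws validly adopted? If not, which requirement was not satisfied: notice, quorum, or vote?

Valid — all requirements satisfied.

Notice: 21 days given; 20 required. Satisfied.
Quorum: 40% of 5,918 = 2,367.20, rounded up to 2,368; 2,370 present. Satisfied.
Vote: requires three-fifths of the votes cast (2,370 − 234 abstaining = 2,136); 3/5 of 2136 = 1281.60, rounded up to 1282, so 1,282 needed; 1,636 in favor. Satisfied.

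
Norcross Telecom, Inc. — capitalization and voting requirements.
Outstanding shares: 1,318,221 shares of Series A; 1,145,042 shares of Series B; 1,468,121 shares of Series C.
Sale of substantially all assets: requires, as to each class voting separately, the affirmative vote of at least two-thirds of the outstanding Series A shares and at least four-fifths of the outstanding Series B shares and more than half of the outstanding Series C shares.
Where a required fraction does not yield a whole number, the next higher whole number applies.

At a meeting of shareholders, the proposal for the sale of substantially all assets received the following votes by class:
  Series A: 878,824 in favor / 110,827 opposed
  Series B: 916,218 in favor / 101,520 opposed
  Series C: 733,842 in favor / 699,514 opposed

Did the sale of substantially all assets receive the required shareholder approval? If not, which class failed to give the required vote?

Not approved — the Series C shares did not give the required vote.

Series A: 2/3 of 1318221 = 878814; 878,814 required, 878,824 in favor — approved.
Series B: 4/5 of 1145042 = 916033.60, rounded up to 916034; 916,034 required, 916,218 in favor — approved.
Series C: a majority of 1468121 is 734061; 734,061 required, 733,842 in favor — not approved.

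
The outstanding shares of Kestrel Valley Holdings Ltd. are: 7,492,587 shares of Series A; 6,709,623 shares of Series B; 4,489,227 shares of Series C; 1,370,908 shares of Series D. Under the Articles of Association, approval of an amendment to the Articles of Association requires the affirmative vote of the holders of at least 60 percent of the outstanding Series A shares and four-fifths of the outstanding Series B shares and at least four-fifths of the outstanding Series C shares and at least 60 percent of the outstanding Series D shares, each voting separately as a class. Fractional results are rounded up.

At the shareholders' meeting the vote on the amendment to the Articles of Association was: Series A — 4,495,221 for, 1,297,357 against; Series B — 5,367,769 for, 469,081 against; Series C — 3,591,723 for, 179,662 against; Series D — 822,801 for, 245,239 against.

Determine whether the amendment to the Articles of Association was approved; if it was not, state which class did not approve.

Series A: 3/5 of 7492587 = 4495552.20, rounded up to 4495553; 4,495,553 required, 4,495,221 in favor — not approved.
Series B: 4/5 of 6709623 = 5367698.40, rounded up to 5367699; 5,367,699 required, 5,367,769 in favor — approved.
Series C: 4/5 of 4489227 = 3591381.60, rounded up to 3591382; 3,591,382 required, 3,591,723 in favor — approved.
Series D: 3/5 of 1370908 = 822544.80, rounded up to 822545; 822,545 required, 822,801 in favor — approved.

Not approved — the Series A shares did not give the required vote.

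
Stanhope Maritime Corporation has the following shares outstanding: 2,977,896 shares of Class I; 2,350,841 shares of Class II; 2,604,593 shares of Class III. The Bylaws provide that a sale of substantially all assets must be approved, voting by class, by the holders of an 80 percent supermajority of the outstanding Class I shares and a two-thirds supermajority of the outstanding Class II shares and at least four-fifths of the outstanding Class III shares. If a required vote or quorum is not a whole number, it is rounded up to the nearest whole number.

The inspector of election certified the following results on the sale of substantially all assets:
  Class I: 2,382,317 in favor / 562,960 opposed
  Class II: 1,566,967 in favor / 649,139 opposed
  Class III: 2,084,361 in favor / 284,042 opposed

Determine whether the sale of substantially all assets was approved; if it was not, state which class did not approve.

Not approved — the Class II shares did not give the required vote.

Class I: 4/5 of 2977896 = 2382316.80, rounded up to 2382317; 2,382,317 required, 2,382,317 in favor — approved.
Class II: 2/3 of 2350841 = 1567227.33, rounded up to 1567228; 1,567,228 required, 1,566,967 in favor — not approved.
Class III: 4/5 of 2604593 = 2083674.40, rounded up to 2083675; 2,083,675 required, 2,084,361 in favor — approved.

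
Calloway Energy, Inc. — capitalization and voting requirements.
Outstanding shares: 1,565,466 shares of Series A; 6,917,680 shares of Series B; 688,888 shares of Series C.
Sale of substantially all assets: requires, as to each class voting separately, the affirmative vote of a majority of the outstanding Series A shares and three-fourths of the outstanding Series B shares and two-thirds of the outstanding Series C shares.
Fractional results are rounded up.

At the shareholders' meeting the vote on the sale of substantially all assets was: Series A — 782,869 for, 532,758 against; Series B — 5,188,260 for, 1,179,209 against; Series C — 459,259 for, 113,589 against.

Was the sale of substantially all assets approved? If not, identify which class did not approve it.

Series A: a majority of 1565466 is 782734; 782,734 required, 782,869 in favor — approved.
Series B: 3/4 of 6917680 = 5188260; 5,188,260 required, 5,188,260 in favor — approved.
Series C: 2/3 of 688888 = 459258.67, rounded up to 459259; 459,259 required, 459,259 in favor — approved.

Approved — every class gave the required vote.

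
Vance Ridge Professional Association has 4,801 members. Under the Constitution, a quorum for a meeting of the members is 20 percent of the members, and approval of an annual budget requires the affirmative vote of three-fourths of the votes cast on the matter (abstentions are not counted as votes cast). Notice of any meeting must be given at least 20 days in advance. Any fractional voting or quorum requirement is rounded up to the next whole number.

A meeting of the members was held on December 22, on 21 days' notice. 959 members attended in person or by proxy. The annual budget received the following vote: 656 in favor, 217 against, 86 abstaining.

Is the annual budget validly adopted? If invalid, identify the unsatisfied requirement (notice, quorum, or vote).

Invalid — quorum requirement not satisfied.

Notice: 21 days given; 20 required. Satisfied.
Quorum: 20% of 4,801 = 960.20, rounded up to 961; 959 present. Not satisfied.
Vote: requires three-fourths of the votes cast (959 − 86 abstaining = 873); 3/4 of 873 = 654.75, rounded up to 655, so 655 needed; 656 in favor. Satisfied.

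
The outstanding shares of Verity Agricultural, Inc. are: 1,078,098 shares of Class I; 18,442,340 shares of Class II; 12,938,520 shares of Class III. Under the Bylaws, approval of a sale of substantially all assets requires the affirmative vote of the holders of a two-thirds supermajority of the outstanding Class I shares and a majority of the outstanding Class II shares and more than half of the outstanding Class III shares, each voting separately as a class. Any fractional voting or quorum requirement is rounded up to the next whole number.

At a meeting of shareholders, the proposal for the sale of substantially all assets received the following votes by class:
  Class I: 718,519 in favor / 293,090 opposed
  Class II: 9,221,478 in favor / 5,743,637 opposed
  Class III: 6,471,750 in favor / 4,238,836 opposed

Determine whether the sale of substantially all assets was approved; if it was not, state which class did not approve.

Not approved — the Class I shares did not give the required vote.

Class I: 2/3 of 1078098 = 718732; 718,732 required, 718,519 in favor — not approved.
Class II: a majority of 18442340 is 9221171; 9,221,171 required, 9,221,478 in favor — approved.
Class III: a majority of 12938520 is 6469261; 6,469,261 required, 6,471,750 in favor — approved.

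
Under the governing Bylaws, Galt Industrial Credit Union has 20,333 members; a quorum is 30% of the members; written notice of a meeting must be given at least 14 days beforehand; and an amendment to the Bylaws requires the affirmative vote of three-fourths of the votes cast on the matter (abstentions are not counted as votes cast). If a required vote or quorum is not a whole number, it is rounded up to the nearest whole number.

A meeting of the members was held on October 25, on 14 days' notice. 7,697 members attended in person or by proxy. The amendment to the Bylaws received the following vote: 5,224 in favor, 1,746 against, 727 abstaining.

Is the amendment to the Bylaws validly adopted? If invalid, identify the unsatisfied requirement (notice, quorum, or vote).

Invalid — vote requirement not satisfied.

Notice: 14 days given; 14 required. Satisfied.
Quorum: 30% of 20,333 = 6,099.90, rounded up to 6,100; 7,697 present. Satisfied.
Vote: requires three-fourths of the votes cast (7,697 − 727 abstaining = 6,970); 3/4 of 6970 = 5227.50, rounded up to 5228, so 5,228 needed; 5,224 in favor. Not satisfied.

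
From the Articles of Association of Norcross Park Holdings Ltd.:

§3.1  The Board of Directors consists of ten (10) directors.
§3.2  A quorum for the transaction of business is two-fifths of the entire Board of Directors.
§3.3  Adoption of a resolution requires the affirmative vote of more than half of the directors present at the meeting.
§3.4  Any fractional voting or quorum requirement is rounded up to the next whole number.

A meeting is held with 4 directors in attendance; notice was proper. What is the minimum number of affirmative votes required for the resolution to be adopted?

The resolution requires a majority of the directors present (4).
A majority of 4 is 3.

3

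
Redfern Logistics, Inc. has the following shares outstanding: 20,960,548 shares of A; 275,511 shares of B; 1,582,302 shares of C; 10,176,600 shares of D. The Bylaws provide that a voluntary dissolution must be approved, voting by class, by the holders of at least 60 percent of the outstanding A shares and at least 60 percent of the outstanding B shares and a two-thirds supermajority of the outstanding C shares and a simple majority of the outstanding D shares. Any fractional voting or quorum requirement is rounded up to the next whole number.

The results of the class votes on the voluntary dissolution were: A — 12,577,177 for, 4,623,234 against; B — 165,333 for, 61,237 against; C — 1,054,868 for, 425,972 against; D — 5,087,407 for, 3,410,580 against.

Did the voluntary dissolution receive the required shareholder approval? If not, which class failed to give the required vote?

A: 3/5 of 20960548 = 12576328.80, rounded up to 12576329; 12,576,329 required, 12,577,177 in favor — approved.
B: 3/5 of 275511 = 165306.60, rounded up to 165307; 165,307 required, 165,333 in favor — approved.
C: 2/3 of 1582302 = 1054868; 1,054,868 required, 1,054,868 in favor — approved.
D: a majority of 10176600 is 5088301; 5,088,301 required, 5,087,407 in favor — not approved.

Not approved — the D shares did not give the required vote.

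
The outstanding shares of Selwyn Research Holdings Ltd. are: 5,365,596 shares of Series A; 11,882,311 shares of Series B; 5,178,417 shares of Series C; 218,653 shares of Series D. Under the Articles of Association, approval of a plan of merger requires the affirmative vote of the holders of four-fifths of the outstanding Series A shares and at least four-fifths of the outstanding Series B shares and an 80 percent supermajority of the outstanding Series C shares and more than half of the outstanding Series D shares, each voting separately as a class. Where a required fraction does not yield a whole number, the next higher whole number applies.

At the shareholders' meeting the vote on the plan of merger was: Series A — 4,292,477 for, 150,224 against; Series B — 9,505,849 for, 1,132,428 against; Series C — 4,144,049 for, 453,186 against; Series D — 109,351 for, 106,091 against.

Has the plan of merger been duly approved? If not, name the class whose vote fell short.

Approved — every class gave the required vote.

Series A: 4/5 of 5365596 = 4292476.80, rounded up to 4292477; 4,292,477 required, 4,292,477 in favor — approved.
Series B: 4/5 of 11882311 = 9505848.80, rounded up to 9505849; 9,505,849 required, 9,505,849 in favor — approved.
Series C: 4/5 of 5178417 = 4142733.60, rounded up to 4142734; 4,142,734 required, 4,144,049 in favor — approved.
Series D: a majority of 218653 is 109327; 109,327 required, 109,351 in favor — approved.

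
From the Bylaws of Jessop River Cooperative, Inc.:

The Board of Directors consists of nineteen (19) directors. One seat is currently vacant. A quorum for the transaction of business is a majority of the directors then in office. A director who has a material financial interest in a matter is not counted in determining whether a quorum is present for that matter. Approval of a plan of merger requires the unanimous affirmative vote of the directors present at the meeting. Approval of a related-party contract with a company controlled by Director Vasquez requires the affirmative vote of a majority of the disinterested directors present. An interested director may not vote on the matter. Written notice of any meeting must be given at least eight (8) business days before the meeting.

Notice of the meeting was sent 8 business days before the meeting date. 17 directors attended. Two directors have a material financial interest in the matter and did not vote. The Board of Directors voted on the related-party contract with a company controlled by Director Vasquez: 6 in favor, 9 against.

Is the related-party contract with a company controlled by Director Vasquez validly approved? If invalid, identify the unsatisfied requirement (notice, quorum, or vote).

Notice: 8 business days given; 8 required (8 ≥ 8). Satisfied.
Quorum: 17 present, but the 2 interested directors do not count, leaving 15. Quorum is 10. Satisfied.
Vote: the related-party contract with a company controlled by Director Vasquez requires a majority of the disinterested directors present (17 − 2 = 15). A majority of 15 is 8, so 8 affirmative votes are needed; 6 voted in favor. Not satisfied.

Invalid — vote requirement not satisfied.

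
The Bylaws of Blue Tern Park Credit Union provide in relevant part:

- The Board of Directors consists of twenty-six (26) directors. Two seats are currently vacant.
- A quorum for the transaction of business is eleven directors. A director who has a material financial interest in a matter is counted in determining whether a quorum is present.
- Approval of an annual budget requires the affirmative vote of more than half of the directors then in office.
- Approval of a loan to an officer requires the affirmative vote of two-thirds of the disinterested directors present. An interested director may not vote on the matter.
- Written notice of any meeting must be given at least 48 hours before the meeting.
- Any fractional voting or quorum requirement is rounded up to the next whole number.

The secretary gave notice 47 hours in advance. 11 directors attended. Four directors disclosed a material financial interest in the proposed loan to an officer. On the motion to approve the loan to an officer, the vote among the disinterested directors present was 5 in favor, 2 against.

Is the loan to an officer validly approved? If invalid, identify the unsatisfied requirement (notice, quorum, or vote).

Notice: 47 hours given; 48 required (47 < 48). Not satisfied.
Quorum: 11 present (interested directors count toward quorum); quorum is 11. Satisfied.
Vote: the loan to an officer requires two-thirds of the disinterested directors present (11 − 4 = 7). 2/3 of 7 = 4.67, rounded up to 5, so 5 affirmative votes are needed; 5 voted in favor. Satisfied.

Invalid — notice requirement not satisfied.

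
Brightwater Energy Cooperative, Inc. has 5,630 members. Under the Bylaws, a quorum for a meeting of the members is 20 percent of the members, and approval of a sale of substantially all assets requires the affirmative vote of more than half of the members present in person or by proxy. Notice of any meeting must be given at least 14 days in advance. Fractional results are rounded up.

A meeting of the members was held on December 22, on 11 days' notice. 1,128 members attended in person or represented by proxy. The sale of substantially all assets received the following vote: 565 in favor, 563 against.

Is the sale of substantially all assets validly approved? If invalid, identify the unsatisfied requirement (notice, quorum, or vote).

Notice: 11 days given; 14 required. Not satisfied.
Quorum: 20% of 5,630 = 1,126; 1,128 present. Satisfied.
Vote: requires a majority of those present (1,128); a majority of 1128 is 565, so 565 needed; 565 in favor. Satisfied.

Invalid — notice requirement not satisfied.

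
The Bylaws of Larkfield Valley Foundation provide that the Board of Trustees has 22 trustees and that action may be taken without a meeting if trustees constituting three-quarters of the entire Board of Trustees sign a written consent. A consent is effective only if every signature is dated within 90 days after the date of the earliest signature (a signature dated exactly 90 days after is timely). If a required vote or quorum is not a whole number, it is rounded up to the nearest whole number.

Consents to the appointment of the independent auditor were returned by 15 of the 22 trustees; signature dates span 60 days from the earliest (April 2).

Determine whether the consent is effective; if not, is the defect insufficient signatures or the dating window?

Signatures required: three-quarters of 22 — 3/4 of 22 = 16.50, rounded up to 17, so 17 needed; 15 signed. Insufficient.
Dating window: the latest signature is 60 days after the earliest; the limit is 90 days. Within the window.

Not effective — insufficient signatures.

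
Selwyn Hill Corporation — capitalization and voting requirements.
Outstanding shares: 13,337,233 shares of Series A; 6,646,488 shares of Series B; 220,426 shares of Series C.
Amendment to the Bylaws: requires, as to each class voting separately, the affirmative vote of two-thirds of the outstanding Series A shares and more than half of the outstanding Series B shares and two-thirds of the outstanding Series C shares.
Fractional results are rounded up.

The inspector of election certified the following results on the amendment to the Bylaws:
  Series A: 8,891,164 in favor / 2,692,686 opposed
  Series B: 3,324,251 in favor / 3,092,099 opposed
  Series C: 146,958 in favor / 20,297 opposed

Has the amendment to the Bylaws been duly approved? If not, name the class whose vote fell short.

Series A: 2/3 of 13337233 = 8891488.67, rounded up to 8891489; 8,891,489 required, 8,891,164 in favor — not approved.
Series B: a majority of 6646488 is 3323245; 3,323,245 required, 3,324,251 in favor — approved.
Series C: 2/3 of 220426 = 146950.67, rounded up to 146951; 146,951 required, 146,958 in favor — approved.

Not approved — the Series A shares did not give the required vote.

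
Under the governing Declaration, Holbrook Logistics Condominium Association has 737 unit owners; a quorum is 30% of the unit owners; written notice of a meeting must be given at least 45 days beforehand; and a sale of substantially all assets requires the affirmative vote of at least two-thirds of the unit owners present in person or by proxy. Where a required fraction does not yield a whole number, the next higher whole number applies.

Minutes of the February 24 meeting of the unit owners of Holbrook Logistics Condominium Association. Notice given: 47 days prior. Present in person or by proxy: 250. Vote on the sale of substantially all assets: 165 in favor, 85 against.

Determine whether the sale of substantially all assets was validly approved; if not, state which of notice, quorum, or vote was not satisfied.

Invalid — vote requirement not satisfied.

Notice: 47 days given; 45 required. Satisfied.
Quorum: 30% of 737 = 221.10, rounded up to 222; 250 present. Satisfied.
Vote: requires two-thirds of those present (250); 2/3 of 250 = 166.67, rounded up to 167, so 167 needed; 165 in favor. Not satisfied.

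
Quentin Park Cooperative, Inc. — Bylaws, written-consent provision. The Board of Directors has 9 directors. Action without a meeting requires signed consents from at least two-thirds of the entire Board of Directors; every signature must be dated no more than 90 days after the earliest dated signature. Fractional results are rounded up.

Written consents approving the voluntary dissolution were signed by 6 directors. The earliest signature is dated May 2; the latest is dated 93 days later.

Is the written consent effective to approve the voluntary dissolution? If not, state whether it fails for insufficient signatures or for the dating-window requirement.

Signatures required: at least two-thirds of 9 — 2/3 of 9 = 6, so 6 needed; 6 signed. Sufficient.
Dating window: the latest signature is 93 days after the earliest; the limit is 90 days. Outside the window.

Not effective — dating-window requirement not satisfied.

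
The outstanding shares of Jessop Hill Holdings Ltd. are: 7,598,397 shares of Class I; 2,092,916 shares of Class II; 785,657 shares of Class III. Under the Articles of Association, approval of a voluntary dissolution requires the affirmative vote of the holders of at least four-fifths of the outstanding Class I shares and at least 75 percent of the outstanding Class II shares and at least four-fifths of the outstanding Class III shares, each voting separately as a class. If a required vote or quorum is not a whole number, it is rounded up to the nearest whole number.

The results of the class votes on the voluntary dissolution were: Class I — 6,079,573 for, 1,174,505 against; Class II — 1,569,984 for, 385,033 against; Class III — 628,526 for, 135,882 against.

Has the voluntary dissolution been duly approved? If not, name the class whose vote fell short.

Class I: 4/5 of 7598397 = 6078717.60, rounded up to 6078718; 6,078,718 required, 6,079,573 in favor — approved.
Class II: 3/4 of 2092916 = 1569687; 1,569,687 required, 1,569,984 in favor — approved.
Class III: 4/5 of 785657 = 628525.60, rounded up to 628526; 628,526 required, 628,526 in favor — approved.

Approved — every class gave the required vote.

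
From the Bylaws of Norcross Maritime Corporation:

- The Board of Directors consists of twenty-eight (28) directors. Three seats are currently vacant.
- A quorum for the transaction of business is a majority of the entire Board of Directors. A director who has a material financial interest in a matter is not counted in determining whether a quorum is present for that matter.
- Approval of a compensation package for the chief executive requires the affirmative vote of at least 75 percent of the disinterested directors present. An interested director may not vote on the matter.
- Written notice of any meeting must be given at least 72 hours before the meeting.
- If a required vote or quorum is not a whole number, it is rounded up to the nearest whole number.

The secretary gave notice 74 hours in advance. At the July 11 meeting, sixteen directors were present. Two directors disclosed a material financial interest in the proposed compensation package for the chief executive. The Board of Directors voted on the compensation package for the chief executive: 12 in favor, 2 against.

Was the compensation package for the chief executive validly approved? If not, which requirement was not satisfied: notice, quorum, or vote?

Invalid — quorum requirement not satisfied.

Notice: 74 hours given; 72 required (74 ≥ 72). Satisfied.
Quorum: 16 present, but the 2 interested directors do not count, leaving 14. Quorum is 15. Not satisfied.
Vote: the compensation package for the chief executive requires three-fourths of the disinterested directors present (16 − 2 = 14). 3/4 of 14 = 10.50, rounded up to 11, so 11 affirmative votes are needed; 12 voted in favor. Satisfied. (Moot — without a quorum no business can be validly transacted.)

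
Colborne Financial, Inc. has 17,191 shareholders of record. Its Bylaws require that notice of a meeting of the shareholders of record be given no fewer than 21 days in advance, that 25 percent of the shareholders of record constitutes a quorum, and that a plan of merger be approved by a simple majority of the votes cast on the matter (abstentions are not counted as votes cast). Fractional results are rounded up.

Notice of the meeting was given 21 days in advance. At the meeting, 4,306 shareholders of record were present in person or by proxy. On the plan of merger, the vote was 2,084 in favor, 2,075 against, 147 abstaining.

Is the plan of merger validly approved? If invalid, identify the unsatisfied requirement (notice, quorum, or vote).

Valid — all requirements satisfied.

Notice: 21 days given; 21 required. Satisfied.
Quorum: 25% of 17,191 = 4,297.75, rounded up to 4,298; 4,306 present. Satisfied.
Vote: requires a majority of the votes cast (4,306 − 147 abstaining = 4,159); a majority of 4159 is 2080, so 2,080 needed; 2,084 in favor. Satisfied.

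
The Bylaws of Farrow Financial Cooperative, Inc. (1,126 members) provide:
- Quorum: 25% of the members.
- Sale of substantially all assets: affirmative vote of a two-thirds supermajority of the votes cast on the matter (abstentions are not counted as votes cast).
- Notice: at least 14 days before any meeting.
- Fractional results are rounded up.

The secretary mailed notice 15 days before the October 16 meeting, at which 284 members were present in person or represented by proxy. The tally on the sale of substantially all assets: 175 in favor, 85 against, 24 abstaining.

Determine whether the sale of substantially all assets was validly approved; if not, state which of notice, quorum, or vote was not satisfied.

Valid — all requirements satisfied.

Notice: 15 days given; 14 required. Satisfied.
Quorum: 25% of 1,126 = 281.50, rounded up to 282; 284 present. Satisfied.
Vote: requires two-thirds of the votes cast (284 − 24 abstaining = 260); 2/3 of 260 = 173.33, rounded up to 174, so 174 needed; 175 in favor. Satisfied.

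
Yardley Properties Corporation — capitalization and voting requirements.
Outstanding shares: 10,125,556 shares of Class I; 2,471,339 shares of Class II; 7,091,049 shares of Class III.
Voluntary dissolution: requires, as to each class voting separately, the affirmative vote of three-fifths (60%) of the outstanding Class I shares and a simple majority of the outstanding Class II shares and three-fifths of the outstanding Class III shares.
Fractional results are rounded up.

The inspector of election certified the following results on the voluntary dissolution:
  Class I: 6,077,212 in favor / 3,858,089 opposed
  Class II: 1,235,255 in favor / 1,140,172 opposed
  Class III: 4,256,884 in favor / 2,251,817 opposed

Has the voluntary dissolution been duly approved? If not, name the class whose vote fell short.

Not approved — the Class II shares did not give the required vote.

Class I: 3/5 of 10125556 = 6075333.60, rounded up to 6075334; 6,075,334 required, 6,077,212 in favor — approved.
Class II: a majority of 2471339 is 1235670; 1,235,670 required, 1,235,255 in favor — not approved.
Class III: 3/5 of 7091049 = 4254629.40, rounded up to 4254630; 4,254,630 required, 4,256,884 in favor — approved.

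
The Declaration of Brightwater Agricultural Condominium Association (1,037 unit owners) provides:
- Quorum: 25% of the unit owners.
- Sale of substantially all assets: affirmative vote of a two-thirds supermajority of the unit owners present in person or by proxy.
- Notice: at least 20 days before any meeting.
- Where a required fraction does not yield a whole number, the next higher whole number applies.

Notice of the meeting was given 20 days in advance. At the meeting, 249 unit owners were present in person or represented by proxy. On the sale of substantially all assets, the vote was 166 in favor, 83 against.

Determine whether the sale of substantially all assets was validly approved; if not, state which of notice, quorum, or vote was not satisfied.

Invalid — quorum requirement not satisfied.

Notice: 20 days given; 20 required. Satisfied.
Quorum: 25% of 1,037 = 259.25, rounded up to 260; 249 present. Not satisfied.
Vote: requires two-thirds of those present (249); 2/3 of 249 = 166, so 166 needed; 166 in favor. Satisfied.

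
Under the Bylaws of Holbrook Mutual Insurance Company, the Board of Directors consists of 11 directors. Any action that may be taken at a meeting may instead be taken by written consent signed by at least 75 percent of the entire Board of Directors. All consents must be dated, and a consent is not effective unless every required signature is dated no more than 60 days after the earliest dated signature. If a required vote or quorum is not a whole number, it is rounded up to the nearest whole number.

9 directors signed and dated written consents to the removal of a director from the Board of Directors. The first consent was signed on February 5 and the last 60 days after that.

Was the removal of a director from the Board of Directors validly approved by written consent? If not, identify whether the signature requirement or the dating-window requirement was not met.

Signatures required: at least 75 percent of 11 — 3/4 of 11 = 8.25, rounded up to 9, so 9 needed; 9 signed. Sufficient.
Dating window: the latest signature is 60 days after the earliest; the limit is 60 days. Within the window.

Effective — both the signature and dating-window requirements are satisfied.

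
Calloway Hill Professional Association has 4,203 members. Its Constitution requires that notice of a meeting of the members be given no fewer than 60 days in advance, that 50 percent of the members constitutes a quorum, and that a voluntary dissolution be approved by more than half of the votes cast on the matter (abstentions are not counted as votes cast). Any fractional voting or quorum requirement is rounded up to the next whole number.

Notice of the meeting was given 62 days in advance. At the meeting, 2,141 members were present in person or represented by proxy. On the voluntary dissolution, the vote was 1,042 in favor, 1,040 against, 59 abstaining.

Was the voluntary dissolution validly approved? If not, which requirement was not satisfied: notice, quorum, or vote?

Notice: 62 days given; 60 required. Satisfied.
Quorum: 50% of 4,203 = 2,101.50, rounded up to 2,102; 2,141 present. Satisfied.
Vote: requires a majority of the votes cast (2,141 − 59 abstaining = 2,082); a majority of 2082 is 1042, so 1,042 needed; 1,042 in favor. Satisfied.

Valid — all requirements satisfied.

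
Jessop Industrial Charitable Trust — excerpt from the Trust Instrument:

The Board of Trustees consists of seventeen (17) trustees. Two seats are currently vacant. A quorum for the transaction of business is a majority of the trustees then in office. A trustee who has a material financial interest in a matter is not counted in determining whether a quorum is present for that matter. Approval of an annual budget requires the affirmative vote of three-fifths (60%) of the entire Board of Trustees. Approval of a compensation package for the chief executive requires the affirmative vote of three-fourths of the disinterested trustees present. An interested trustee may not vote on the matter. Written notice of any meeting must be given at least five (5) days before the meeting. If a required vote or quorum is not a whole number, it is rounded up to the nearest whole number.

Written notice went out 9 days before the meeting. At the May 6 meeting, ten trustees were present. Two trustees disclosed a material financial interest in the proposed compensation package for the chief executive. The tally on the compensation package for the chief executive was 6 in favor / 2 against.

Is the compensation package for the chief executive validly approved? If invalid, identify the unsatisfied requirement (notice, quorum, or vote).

Notice: 9 days given; 5 required (9 ≥ 5). Satisfied.
Quorum: 10 present, but the 2 interested trustees do not count, leaving 8. Quorum is 8. Satisfied.
Vote: the compensation package for the chief executive requires three-fourths of the disinterested trustees present (10 − 2 = 8). 3/4 of 8 = 6, so 6 affirmative votes are needed; 6 voted in favor. Satisfied.

Valid — all requirements satisfied.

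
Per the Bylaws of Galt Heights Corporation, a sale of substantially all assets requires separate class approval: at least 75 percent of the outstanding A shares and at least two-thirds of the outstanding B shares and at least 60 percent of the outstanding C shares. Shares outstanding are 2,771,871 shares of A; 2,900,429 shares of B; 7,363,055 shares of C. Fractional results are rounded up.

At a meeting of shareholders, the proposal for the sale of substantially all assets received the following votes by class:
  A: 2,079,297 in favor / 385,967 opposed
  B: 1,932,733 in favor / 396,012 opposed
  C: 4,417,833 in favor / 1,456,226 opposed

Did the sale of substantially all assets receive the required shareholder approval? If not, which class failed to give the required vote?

Not approved — the B shares did not give the required vote.

A: 3/4 of 2771871 = 2078903.25, rounded up to 2078904; 2,078,904 required, 2,079,297 in favor — approved.
B: 2/3 of 2900429 = 1933619.33, rounded up to 1933620; 1,933,620 required, 1,932,733 in favor — not approved.
C: 3/5 of 7363055 = 4417833; 4,417,833 required, 4,417,833 in favor — approved.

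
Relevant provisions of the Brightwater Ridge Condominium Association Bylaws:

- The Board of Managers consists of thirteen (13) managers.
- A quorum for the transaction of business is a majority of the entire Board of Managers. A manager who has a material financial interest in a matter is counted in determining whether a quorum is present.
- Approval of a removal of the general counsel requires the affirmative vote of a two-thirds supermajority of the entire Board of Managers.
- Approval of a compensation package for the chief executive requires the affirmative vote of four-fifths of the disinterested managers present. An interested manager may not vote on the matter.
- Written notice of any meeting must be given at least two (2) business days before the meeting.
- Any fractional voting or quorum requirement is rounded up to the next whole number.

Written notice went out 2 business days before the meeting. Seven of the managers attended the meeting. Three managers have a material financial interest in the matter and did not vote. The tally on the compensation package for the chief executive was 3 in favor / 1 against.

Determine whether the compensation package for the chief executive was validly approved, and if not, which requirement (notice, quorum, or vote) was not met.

Notice: 2 business days given; 2 required (2 ≥ 2). Satisfied.
Quorum: 7 present (interested managers count toward quorum); quorum is 7. Satisfied.
Vote: the compensation package for the chief executive requires four-fifths of the disinterested managers present (7 − 3 = 4). 4/5 of 4 = 3.20, rounded up to 4, so 4 affirmative votes are needed; 3 voted in favor. Not satisfied.

Invalid — vote requirement not satisfied.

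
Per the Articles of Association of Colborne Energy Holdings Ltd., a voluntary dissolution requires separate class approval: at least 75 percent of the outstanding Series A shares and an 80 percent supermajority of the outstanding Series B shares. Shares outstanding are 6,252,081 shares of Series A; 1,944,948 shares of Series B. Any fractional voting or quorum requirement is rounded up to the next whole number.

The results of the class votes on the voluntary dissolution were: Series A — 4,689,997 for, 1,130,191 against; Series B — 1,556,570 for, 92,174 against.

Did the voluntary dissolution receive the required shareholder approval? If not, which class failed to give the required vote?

Series A: 3/4 of 6252081 = 4689060.75, rounded up to 4689061; 4,689,061 required, 4,689,997 in favor — approved.
Series B: 4/5 of 1944948 = 1555958.40, rounded up to 1555959; 1,555,959 required, 1,556,570 in favor — approved.

Approved — every class gave the required vote.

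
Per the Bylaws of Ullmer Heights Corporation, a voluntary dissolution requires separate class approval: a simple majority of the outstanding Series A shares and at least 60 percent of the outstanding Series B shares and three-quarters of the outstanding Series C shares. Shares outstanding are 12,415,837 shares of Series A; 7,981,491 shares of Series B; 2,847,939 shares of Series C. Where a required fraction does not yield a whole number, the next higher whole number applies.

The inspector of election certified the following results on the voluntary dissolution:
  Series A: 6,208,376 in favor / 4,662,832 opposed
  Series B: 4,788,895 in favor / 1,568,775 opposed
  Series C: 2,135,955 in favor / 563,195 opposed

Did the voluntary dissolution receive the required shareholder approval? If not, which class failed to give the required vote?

Approved — every class gave the required vote.

Series A: a majority of 12415837 is 6207919; 6,207,919 required, 6,208,376 in favor — approved.
Series B: 3/5 of 7981491 = 4788894.60, rounded up to 4788895; 4,788,895 required, 4,788,895 in favor — approved.
Series C: 3/4 of 2847939 = 2135954.25, rounded up to 2135955; 2,135,955 required, 2,135,955 in favor — approved.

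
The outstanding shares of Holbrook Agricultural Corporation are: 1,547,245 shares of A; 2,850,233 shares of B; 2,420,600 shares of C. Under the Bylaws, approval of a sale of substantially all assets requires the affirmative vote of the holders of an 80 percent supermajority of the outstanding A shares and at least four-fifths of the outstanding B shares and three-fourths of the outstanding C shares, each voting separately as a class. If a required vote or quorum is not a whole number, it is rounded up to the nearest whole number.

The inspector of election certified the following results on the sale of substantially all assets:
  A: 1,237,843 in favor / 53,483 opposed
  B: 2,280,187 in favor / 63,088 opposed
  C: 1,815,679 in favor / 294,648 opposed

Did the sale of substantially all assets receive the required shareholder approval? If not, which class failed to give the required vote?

A: 4/5 of 1547245 = 1237796; 1,237,796 required, 1,237,843 in favor — approved.
B: 4/5 of 2850233 = 2280186.40, rounded up to 2280187; 2,280,187 required, 2,280,187 in favor — approved.
C: 3/4 of 2420600 = 1815450; 1,815,450 required, 1,815,679 in favor — approved.

Approved — every class gave the required vote.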